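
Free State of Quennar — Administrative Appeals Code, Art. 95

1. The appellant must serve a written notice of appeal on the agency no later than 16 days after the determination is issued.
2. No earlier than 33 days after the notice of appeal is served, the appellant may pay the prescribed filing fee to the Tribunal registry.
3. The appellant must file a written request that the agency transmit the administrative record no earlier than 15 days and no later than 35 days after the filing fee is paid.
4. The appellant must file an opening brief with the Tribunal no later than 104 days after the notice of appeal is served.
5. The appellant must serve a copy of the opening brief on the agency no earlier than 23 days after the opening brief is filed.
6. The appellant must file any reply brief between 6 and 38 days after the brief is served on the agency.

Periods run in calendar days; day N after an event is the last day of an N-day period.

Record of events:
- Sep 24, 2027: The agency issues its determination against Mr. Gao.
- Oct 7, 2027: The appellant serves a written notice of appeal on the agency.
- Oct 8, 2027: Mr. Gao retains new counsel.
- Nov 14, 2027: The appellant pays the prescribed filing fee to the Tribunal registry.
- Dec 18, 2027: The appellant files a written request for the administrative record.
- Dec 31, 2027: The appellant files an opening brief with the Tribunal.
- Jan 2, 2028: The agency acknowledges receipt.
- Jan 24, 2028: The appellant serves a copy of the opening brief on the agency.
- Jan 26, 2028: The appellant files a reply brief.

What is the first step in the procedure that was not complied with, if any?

Step 1: 16 days after Sep 24, 2027 (when the determination is issued) is Oct 10, 2027; done Oct 7, 2027 — timely.
Step 2: the earliest permitted date is 33 days after Oct 7, 2027 (when the notice of appeal is served), i.e. Nov 9, 2027; done Nov 14, 2027 — permitted.
Step 3: the window is 15–35 days after Nov 14, 2027 (when the filing fee is paid), so Nov 29, 2027 through Dec 19, 2027; done Dec 18, 2027, which is between those dates.
Step 4: 104 days after Oct 7, 2027 (when the notice of appeal is served) is Jan 19, 2028; done Dec 31, 2027 — timely.
Step 5: the earliest permitted date is 23 days after Dec 31, 2027 (when the opening brief is filed), i.e. Jan 23, 2028; done Jan 24, 2028 — permitted.
Step 6: the window is 6–38 days after Jan 24, 2028 (when the brief is served on the agency), so Jan 30, 2028 through Mar 2, 2028; done Jan 26, 2028 — 4 days before the window opened.

Step 6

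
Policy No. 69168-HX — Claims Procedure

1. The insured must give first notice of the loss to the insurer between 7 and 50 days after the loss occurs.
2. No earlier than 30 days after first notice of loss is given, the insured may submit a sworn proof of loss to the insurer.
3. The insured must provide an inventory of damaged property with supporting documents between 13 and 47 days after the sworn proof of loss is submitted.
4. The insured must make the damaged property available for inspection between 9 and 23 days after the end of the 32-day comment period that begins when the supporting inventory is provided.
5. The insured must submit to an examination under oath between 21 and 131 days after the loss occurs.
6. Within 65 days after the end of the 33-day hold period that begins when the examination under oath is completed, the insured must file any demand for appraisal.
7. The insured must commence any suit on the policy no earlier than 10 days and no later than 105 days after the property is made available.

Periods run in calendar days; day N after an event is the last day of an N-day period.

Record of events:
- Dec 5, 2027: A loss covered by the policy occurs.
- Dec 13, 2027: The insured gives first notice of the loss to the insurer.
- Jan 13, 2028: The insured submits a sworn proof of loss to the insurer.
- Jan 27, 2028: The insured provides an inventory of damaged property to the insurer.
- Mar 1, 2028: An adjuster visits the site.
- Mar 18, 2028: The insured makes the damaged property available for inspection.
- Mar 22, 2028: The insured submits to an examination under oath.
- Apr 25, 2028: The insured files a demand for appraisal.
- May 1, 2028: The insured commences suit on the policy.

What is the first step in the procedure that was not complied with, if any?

Step 1 — 7 and 50 days from Dec 5, 2027 (when the loss occurs) are Dec 12, 2027 and Jan 24, 2028 respectively; Dec 13, 2027 falls inside that range.
Step 2 — must wait 30 days from Dec 13, 2027 (when first notice of loss is given), so not before Jan 12, 2028; done Jan 13, 2028 — permitted.
Step 3 — 13 and 47 days from Jan 13, 2028 (when the sworn proof of loss is submitted) are Jan 26, 2028 and Feb 29, 2028 respectively; Jan 27, 2028 falls inside that range.
Step 4 — 9 and 23 days from Feb 28, 2028 (end of the 32-day comment period, which began when the supporting inventory is provided on Jan 27, 2028) are Mar 8, 2028 and Mar 22, 2028 respectively; done Mar 18, 2028 — within the window.
Step 5 — 21 and 131 days from Dec 5, 2027 (when the loss occurs) are Dec 26, 2027 and Apr 14, 2028 respectively; Mar 22, 2028 falls inside that range.
Step 6 — counting 65 days from Apr 24, 2028 (end of the 33-day hold period, which began when the examination under oath is completed on Mar 22, 2028) gives a deadline of Jun 28, 2028; completed Apr 25, 2028, before the deadline.
Step 7 — 10 and 105 days from Mar 18, 2028 (when the property is made available) are Mar 28, 2028 and Jul 1, 2028 respectively; done May 1, 2028, which is between those dates.

None — every step was satisfied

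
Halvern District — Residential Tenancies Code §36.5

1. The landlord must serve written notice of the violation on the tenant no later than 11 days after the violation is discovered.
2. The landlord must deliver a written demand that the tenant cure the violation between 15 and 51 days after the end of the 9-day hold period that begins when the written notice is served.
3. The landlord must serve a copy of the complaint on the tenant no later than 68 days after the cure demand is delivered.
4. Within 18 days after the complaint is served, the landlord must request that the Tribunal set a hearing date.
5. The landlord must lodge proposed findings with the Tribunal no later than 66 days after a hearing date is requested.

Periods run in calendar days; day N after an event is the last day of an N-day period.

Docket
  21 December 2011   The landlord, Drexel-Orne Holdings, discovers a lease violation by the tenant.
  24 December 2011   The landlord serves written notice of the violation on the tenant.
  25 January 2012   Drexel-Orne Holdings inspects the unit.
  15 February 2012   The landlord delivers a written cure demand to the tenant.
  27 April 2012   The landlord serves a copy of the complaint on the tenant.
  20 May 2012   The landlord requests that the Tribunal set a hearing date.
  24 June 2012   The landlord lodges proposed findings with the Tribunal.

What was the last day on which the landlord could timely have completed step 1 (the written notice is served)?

Step 1 runs from 21 December 2011, when the violation is discovered. 11 days after 21 December 2011 is 1 January 2012.

1 January 2012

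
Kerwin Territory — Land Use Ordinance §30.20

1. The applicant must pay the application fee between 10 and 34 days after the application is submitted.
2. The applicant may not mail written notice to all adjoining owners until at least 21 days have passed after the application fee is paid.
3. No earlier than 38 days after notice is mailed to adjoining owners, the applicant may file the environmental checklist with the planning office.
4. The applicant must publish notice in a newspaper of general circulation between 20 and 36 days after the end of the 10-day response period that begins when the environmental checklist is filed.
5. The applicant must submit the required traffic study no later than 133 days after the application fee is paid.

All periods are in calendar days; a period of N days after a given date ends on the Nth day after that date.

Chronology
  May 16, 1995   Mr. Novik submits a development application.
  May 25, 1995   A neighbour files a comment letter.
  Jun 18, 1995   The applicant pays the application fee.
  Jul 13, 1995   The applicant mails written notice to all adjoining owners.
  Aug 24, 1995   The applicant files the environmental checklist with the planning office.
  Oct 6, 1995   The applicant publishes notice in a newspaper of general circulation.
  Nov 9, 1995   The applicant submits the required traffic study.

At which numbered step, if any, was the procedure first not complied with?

Step 5

(1) the permitted window runs from May 16, 1995 + 10 = May 26, 1995 to May 16, 1995 + 34 = Jun 19, 1995; Jun 18, 1995 falls inside that range.
(2) permitted from Jun 18, 1995 + 21 days = Jul 9, 1995 onward; done Jul 13, 1995 — permitted.
(3) permitted from Jul 13, 1995 + 38 days = Aug 20, 1995 onward; done Aug 24, 1995 — permitted.
(4) the permitted window runs from Sep 3, 1995 + 20 = Sep 23, 1995 to Sep 3, 1995 + 36 = Oct 9, 1995; Oct 6, 1995 falls inside that range.
(5) due by Jun 18, 1995 + 133 days = Oct 29, 1995; not done until Nov 9, 1995, 11 days after the deadline.
The procedure was therefore not followed at step 5.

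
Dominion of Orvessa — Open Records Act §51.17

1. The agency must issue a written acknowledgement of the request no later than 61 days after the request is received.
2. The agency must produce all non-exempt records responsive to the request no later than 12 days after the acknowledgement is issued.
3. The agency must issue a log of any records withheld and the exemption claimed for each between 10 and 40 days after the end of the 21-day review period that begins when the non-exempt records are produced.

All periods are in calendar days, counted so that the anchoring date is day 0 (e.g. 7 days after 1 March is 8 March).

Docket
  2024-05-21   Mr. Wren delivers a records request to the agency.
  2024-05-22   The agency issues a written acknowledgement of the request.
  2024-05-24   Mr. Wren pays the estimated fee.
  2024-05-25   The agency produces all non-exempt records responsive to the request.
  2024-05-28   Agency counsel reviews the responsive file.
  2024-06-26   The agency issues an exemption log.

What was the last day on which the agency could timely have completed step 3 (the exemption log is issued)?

The non-exempt records are produced on 2024-05-25; the 21-day review period therefore ends 2024-06-15, and step 3 runs from that date. The window is 10–40 days after 2024-06-15; it closes on 2024-07-25.

2024-07-25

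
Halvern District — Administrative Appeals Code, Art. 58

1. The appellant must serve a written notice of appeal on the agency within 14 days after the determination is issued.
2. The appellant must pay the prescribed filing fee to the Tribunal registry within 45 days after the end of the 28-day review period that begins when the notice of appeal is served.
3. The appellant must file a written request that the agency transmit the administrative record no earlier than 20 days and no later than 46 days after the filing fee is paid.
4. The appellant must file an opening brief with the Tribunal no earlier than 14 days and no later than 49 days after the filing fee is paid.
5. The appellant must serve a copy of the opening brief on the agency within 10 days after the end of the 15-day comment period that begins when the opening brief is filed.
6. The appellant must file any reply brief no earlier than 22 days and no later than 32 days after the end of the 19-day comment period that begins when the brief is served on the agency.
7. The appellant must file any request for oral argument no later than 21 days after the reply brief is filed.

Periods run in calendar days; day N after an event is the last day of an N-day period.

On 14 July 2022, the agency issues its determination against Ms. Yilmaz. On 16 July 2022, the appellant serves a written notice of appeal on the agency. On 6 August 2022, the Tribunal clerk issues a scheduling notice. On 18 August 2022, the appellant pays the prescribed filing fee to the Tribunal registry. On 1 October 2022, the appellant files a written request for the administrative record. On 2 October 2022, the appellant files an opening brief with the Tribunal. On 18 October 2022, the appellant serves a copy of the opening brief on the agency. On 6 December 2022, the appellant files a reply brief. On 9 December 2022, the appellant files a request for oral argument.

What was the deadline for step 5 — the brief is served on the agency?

27 October 2022

The opening brief is filed on 2 October 2022; the 15-day comment period therefore ends 17 October 2022, and step 5 runs from that date. 10 days after 17 October 2022 is 27 October 2022.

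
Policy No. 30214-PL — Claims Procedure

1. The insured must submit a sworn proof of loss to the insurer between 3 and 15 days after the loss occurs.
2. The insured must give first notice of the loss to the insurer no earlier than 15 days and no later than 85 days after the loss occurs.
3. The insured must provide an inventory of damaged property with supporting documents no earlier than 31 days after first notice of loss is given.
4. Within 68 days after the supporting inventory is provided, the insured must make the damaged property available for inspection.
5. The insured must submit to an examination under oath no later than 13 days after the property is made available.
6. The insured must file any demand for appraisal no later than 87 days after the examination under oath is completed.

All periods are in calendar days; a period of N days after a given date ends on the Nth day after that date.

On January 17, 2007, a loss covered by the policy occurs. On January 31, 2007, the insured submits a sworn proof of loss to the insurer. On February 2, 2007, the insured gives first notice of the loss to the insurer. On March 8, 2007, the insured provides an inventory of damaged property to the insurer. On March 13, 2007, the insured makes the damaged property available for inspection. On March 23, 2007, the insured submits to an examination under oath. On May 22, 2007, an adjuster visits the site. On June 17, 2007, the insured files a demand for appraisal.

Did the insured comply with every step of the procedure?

Yes

Step 1: the window is 3–15 days after January 17, 2007 (when the loss occurs), so January 20, 2007 through February 1, 2007; January 31, 2007 falls inside that range.
Step 2: the window is 15–85 days after January 17, 2007 (when the loss occurs), so February 1, 2007 through April 12, 2007; February 2, 2007 falls inside that range.
Step 3: the earliest permitted date is 31 days after February 2, 2007 (when first notice of loss is given), i.e. March 5, 2007; March 8, 2007 is on or after that date.
Step 4: 68 days after March 8, 2007 (when the supporting inventory is provided) is May 15, 2007; completed March 13, 2007, before the deadline.
Step 5: 13 days after March 13, 2007 (when the property is made available) is March 26, 2007; March 23, 2007 is within that limit.
Step 6: 87 days after March 23, 2007 (when the examination under oath is completed) is June 18, 2007; completed June 17, 2007, before the deadline.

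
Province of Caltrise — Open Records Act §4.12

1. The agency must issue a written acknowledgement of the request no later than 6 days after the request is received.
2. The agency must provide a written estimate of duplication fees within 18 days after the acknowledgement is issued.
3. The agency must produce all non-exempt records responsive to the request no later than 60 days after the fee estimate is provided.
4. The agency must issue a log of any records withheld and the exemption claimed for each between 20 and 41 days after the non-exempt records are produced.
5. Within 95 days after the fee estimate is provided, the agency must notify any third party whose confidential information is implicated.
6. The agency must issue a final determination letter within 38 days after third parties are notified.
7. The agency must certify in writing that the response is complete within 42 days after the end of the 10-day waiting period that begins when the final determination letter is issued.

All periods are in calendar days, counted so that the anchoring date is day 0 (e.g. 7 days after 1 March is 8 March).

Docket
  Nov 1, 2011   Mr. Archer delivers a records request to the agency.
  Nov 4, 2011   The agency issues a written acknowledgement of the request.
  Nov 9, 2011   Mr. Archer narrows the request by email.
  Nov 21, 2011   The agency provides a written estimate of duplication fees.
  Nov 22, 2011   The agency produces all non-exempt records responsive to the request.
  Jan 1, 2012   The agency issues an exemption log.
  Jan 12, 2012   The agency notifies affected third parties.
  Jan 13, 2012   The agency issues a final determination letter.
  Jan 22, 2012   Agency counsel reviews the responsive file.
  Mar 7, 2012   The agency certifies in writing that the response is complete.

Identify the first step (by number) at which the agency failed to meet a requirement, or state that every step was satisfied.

Step 7

Step 1 — counting 6 days from Nov 1, 2011 (when the request is received) gives a deadline of Nov 7, 2011; Nov 4, 2011 is within that limit.
Step 2 — counting 18 days from Nov 4, 2011 (when the acknowledgement is issued) gives a deadline of Nov 22, 2011; done Nov 21, 2011 — timely.
Step 3 — counting 60 days from Nov 21, 2011 (when the fee estimate is provided) gives a deadline of Jan 20, 2012; done Nov 22, 2011 — timely.
Step 4 — 20 and 41 days from Nov 22, 2011 (when the non-exempt records are produced) are Dec 12, 2011 and Jan 2, 2012 respectively; done Jan 1, 2012, which is between those dates.
Step 5 — counting 95 days from Nov 21, 2011 (when the fee estimate is provided) gives a deadline of Feb 24, 2012; Jan 12, 2012 is within that limit.
Step 6 — counting 38 days from Jan 12, 2012 (when third parties are notified) gives a deadline of Feb 19, 2012; done Jan 13, 2012 — timely.
Step 7 — counting 42 days from Jan 23, 2012 (end of the 10-day waiting period, which began when the final determination letter is issued on Jan 13, 2012) gives a deadline of Mar 5, 2012; done Mar 7, 2012 — 2 days late.
That is the first point of non-compliance.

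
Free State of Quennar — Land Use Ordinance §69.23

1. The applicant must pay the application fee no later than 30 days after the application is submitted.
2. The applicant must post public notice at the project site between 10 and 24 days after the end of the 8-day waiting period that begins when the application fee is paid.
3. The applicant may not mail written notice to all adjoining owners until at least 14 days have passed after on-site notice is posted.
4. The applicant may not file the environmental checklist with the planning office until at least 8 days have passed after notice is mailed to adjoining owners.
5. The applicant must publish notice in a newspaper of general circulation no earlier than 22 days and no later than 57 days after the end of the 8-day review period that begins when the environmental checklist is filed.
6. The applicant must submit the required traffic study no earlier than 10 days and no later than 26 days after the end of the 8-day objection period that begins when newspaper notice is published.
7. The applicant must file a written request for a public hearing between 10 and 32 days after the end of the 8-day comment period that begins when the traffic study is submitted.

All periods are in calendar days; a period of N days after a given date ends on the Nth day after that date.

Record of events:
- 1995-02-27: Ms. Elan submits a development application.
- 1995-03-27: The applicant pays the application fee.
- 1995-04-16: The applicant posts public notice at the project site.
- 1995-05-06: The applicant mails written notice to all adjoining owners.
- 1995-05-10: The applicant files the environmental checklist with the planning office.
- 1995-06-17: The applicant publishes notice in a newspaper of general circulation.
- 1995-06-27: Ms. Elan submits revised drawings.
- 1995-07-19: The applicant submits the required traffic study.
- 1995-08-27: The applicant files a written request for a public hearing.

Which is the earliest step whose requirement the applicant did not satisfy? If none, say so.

Step 1: 30 days after 1995-02-27 (when the application is submitted) is 1995-03-29; completed 1995-03-27, before the deadline.
Step 2: the window is 10–24 days after 1995-04-04 (end of the 8-day waiting period, which began when the application fee is paid on 1995-03-27), so 1995-04-14 through 1995-04-28; done 1995-04-16 — within the window.
Step 3: the earliest permitted date is 14 days after 1995-04-16 (when on-site notice is posted), i.e. 1995-04-30; done 1995-05-06 — permitted.
Step 4: the earliest permitted date is 8 days after 1995-05-06 (when notice is mailed to adjoining owners), i.e. 1995-05-14; done 1995-05-10 — 4 days too early.
No need to go further; step 4 was not satisfied.

Step 4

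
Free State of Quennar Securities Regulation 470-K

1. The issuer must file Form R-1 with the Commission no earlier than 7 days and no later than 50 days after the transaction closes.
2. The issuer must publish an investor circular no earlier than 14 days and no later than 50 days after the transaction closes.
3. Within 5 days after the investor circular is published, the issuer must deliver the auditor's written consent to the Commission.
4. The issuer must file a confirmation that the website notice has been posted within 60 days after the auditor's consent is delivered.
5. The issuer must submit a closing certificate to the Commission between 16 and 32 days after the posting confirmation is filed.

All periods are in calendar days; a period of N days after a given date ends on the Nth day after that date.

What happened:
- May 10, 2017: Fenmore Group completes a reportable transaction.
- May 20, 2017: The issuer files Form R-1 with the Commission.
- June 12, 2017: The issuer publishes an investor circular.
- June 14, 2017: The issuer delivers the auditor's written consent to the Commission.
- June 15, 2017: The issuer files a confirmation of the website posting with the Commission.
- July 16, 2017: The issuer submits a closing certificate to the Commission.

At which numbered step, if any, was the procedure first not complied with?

None — every step was satisfied

Step 1: the window is 7–50 days after May 10, 2017 (when the transaction closes), so May 17, 2017 through June 29, 2017; done May 20, 2017, which is between those dates.
Step 2: the window is 14–50 days after May 10, 2017 (when the transaction closes), so May 24, 2017 through June 29, 2017; June 12, 2017 falls inside that range.
Step 3: 5 days after June 12, 2017 (when the investor circular is published) is June 17, 2017; June 14, 2017 is within that limit.
Step 4: 60 days after June 14, 2017 (when the auditor's consent is delivered) is August 13, 2017; completed June 15, 2017, before the deadline.
Step 5: the window is 16–32 days after June 15, 2017 (when the posting confirmation is filed), so July 1, 2017 through July 17, 2017; done July 16, 2017, which is between those dates.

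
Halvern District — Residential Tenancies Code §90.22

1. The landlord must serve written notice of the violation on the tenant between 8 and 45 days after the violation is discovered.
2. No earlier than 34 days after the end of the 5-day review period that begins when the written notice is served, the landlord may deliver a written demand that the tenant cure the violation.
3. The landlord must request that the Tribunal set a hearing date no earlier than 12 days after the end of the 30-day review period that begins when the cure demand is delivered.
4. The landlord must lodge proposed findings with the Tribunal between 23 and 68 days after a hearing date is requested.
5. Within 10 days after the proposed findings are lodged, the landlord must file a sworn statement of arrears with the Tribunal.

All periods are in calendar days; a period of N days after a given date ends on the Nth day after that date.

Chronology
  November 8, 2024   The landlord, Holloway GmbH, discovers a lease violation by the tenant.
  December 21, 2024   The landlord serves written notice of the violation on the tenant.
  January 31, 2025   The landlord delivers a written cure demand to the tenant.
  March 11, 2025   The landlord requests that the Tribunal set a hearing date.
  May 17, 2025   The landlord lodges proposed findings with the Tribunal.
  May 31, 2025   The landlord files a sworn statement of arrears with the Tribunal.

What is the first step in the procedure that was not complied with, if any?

Step 3

(1) the permitted window runs from November 8, 2024 + 8 = November 16, 2024 to November 8, 2024 + 45 = December 23, 2024; done December 21, 2024 — within the window.
(2) permitted from December 26, 2024 + 34 days = January 29, 2025 onward; January 31, 2025 is on or after that date.
(3) permitted from March 2, 2025 + 12 days = March 14, 2025 onward; done March 11, 2025 — 3 days too early.
The analysis stops there.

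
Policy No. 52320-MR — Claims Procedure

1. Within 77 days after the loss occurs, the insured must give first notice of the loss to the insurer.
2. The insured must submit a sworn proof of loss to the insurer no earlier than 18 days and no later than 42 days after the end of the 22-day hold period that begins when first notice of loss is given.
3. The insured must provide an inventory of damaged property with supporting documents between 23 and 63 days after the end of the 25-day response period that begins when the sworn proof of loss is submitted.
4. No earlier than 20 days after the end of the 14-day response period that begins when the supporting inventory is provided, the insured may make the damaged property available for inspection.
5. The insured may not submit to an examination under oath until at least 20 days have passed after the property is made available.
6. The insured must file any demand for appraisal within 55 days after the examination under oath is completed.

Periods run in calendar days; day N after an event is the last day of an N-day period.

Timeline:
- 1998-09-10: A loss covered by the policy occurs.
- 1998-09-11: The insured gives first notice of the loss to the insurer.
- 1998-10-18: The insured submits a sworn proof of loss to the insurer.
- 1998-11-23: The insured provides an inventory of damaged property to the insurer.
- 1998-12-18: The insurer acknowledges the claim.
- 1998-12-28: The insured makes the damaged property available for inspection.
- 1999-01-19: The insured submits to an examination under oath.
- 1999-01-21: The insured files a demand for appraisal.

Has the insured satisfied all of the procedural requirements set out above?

No

Step 1 — counting 77 days from 1998-09-10 (when the loss occurs) gives a deadline of 1998-11-26; completed 1998-09-11, before the deadline.
Step 2 — 18 and 42 days from 1998-10-03 (end of the 22-day hold period, which began when first notice of loss is given on 1998-09-11) are 1998-10-21 and 1998-11-14 respectively; 1998-10-18 is 3 days too early.
No need to go further; step 2 was not satisfied.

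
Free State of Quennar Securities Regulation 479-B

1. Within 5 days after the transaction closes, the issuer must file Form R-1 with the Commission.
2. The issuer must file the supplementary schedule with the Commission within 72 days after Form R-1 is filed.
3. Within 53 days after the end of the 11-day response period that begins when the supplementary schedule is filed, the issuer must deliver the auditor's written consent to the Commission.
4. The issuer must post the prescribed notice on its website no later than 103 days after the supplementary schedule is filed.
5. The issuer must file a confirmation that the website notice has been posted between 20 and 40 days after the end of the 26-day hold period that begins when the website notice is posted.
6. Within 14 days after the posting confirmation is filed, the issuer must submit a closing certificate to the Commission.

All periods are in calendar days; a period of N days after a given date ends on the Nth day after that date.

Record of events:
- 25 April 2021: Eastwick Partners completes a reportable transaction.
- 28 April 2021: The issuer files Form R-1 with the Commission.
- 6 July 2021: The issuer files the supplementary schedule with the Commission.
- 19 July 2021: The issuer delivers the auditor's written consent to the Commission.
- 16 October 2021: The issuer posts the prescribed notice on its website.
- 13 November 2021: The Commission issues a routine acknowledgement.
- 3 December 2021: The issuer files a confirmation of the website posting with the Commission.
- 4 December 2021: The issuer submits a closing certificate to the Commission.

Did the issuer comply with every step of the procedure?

Yes

Step 1: 5 days after 25 April 2021 (when the transaction closes) is 30 April 2021; done 28 April 2021 — timely.
Step 2: 72 days after 28 April 2021 (when Form R-1 is filed) is 9 July 2021; completed 6 July 2021, before the deadline.
Step 3: 53 days after 17 July 2021 (end of the 11-day response period, which began when the supplementary schedule is filed on 6 July 2021) is 8 September 2021; 19 July 2021 is within that limit.
Step 4: 103 days after 6 July 2021 (when the supplementary schedule is filed) is 17 October 2021; 16 October 2021 is within that limit.
Step 5: the window is 20–40 days after 11 November 2021 (end of the 26-day hold period, which began when the website notice is posted on 16 October 2021), so 1 December 2021 through 21 December 2021; done 3 December 2021, which is between those dates.
Step 6: 14 days after 3 December 2021 (when the posting confirmation is filed) is 17 December 2021; done 4 December 2021 — timely.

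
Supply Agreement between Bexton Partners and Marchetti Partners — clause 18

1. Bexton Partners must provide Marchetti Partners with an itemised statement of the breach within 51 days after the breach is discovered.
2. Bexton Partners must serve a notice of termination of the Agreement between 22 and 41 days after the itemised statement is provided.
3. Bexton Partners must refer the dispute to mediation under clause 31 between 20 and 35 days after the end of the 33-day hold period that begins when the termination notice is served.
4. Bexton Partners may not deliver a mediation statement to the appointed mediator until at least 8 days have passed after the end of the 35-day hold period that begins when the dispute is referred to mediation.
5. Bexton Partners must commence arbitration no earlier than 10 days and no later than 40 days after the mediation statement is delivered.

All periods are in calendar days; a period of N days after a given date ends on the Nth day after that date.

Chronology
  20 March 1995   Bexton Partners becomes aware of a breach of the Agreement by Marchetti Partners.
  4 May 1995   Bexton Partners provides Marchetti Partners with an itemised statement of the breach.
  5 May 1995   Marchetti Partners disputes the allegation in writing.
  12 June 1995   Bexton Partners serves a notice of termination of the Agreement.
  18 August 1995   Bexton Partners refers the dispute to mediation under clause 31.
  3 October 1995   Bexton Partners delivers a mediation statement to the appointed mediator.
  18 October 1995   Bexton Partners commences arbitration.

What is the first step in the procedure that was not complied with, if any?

None — every step was satisfied

Step 1 — counting 51 days from 20 March 1995 (when the breach is discovered) gives a deadline of 10 May 1995; 4 May 1995 is within that limit.
Step 2 — 22 and 41 days from 4 May 1995 (when the itemised statement is provided) are 26 May 1995 and 14 June 1995 respectively; done 12 June 1995, which is between those dates.
Step 3 — 20 and 35 days from 15 July 1995 (end of the 33-day hold period, which began when the termination notice is served on 12 June 1995) are 4 August 1995 and 19 August 1995 respectively; done 18 August 1995, which is between those dates.
Step 4 — must wait 8 days from 22 September 1995 (end of the 35-day hold period, which began when the dispute is referred to mediation on 18 August 1995), so not before 30 September 1995; 3 October 1995 is on or after that date.
Step 5 — 10 and 40 days from 3 October 1995 (when the mediation statement is delivered) are 13 October 1995 and 12 November 1995 respectively; done 18 October 1995, which is between those dates.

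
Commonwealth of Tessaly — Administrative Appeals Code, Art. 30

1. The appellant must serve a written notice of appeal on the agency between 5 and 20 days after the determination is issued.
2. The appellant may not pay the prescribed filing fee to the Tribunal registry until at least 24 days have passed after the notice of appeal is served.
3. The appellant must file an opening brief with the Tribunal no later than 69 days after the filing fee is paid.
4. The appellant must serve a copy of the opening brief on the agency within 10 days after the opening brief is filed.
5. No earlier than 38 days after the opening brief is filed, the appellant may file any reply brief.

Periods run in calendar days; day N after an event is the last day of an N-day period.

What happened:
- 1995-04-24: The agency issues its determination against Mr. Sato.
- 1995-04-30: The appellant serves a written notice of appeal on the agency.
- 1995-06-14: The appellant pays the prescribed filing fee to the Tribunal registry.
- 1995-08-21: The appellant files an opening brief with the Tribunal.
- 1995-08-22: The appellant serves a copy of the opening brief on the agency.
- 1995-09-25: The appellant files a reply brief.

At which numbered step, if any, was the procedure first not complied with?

Step 5

Step 1: the window is 5–20 days after 1995-04-24 (when the determination is issued), so 1995-04-29 through 1995-05-14; done 1995-04-30, which is between those dates.
Step 2: the earliest permitted date is 24 days after 1995-04-30 (when the notice of appeal is served), i.e. 1995-05-24; done 1995-06-14 — permitted.
Step 3: 69 days after 1995-06-14 (when the filing fee is paid) is 1995-08-22; completed 1995-08-21, before the deadline.
Step 4: 10 days after 1995-08-21 (when the opening brief is filed) is 1995-08-31; done 1995-08-22 — timely.
Step 5: the earliest permitted date is 38 days after 1995-08-21 (when the opening brief is filed), i.e. 1995-09-28; acted on 1995-09-25, 3 days prematurely.
Later steps need not be reached.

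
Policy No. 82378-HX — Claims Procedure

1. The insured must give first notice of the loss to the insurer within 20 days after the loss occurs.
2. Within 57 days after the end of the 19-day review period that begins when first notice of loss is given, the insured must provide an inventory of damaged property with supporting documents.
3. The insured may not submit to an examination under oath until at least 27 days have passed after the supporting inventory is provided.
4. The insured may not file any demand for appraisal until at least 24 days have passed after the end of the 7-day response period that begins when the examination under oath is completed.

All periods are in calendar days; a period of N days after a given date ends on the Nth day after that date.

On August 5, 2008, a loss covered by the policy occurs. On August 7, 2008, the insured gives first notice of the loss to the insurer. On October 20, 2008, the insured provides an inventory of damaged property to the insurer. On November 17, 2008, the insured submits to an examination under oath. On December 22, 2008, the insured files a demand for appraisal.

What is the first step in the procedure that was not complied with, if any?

Step 1: 20 days after August 5, 2008 (when the loss occurs) is August 25, 2008; completed August 7, 2008, before the deadline.
Step 2: 57 days after August 26, 2008 (end of the 19-day review period, which began when first notice of loss is given on August 7, 2008) is October 22, 2008; completed October 20, 2008, before the deadline.
Step 3: the earliest permitted date is 27 days after October 20, 2008 (when the supporting inventory is provided), i.e. November 16, 2008; November 17, 2008 is on or after that date.
Step 4: the earliest permitted date is 24 days after November 24, 2008 (end of the 7-day response period, which began when the examination under oath is completed on November 17, 2008), i.e. December 18, 2008; done December 22, 2008 — permitted.

None — every step was satisfied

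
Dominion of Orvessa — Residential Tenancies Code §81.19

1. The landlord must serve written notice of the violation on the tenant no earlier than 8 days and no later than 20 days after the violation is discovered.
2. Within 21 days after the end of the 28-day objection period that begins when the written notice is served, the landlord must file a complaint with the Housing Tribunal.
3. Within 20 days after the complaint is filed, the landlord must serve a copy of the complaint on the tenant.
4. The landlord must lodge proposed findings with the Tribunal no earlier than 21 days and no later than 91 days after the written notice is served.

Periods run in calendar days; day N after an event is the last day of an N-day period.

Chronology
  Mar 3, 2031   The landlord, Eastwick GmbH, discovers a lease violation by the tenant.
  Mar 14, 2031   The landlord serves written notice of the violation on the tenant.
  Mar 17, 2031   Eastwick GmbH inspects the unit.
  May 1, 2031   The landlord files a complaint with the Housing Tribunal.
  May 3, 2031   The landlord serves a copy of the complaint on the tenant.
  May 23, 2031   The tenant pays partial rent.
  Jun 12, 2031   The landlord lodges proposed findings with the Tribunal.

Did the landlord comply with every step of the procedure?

Yes

Step 1 — 8 and 20 days from Mar 3, 2031 (when the violation is discovered) are Mar 11, 2031 and Mar 23, 2031 respectively; Mar 14, 2031 falls inside that range.
Step 2 — counting 21 days from Apr 11, 2031 (end of the 28-day objection period, which began when the written notice is served on Mar 14, 2031) gives a deadline of May 2, 2031; May 1, 2031 is within that limit.
Step 3 — counting 20 days from May 1, 2031 (when the complaint is filed) gives a deadline of May 21, 2031; completed May 3, 2031, before the deadline.
Step 4 — 21 and 91 days from Mar 14, 2031 (when the written notice is served) are Apr 4, 2031 and Jun 13, 2031 respectively; done Jun 12, 2031, which is between those dates.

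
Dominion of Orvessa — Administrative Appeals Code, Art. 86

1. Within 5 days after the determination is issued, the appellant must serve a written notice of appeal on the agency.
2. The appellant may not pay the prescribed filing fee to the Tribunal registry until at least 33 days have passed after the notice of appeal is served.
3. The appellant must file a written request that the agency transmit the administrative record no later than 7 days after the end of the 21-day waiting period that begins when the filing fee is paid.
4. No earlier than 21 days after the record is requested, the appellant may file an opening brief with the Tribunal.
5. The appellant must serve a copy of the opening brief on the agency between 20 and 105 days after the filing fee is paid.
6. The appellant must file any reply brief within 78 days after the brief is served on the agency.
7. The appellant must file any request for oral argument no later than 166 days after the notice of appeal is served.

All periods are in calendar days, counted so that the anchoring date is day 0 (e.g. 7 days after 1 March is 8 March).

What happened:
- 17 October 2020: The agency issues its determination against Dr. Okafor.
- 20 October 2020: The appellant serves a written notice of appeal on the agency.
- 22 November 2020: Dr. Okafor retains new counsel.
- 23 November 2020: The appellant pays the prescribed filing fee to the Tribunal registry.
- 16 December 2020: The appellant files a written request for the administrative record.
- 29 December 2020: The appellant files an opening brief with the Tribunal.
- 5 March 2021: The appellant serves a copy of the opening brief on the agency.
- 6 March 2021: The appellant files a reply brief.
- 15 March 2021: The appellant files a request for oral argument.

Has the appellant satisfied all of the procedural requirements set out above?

Step 1 — counting 5 days from 17 October 2020 (when the determination is issued) gives a deadline of 22 October 2020; 20 October 2020 is within that limit.
Step 2 — must wait 33 days from 20 October 2020 (when the notice of appeal is served), so not before 22 November 2020; 23 November 2020 is on or after that date.
Step 3 — counting 7 days from 14 December 2020 (end of the 21-day waiting period, which began when the filing fee is paid on 23 November 2020) gives a deadline of 21 December 2020; done 16 December 2020 — timely.
Step 4 — must wait 21 days from 16 December 2020 (when the record is requested), so not before 6 January 2021; acted on 29 December 2020, 8 days prematurely.
The procedure was therefore not followed at step 4.

No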